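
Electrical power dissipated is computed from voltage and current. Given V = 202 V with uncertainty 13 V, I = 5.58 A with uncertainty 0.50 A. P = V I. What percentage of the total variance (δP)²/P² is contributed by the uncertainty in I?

66.0%

(δP/P)² = (1·δV/V)² + (1·δI/I)²
  V term: (1×0.0644)² = 0.00414
  I term: (1×0.0896)² = 0.00803
Total = 0.0122. Share from I = 0.00803/0.0122 = 0.660.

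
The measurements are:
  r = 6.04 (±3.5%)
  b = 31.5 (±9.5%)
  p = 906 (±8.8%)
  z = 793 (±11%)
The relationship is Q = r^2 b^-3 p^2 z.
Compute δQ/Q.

Q is a product of powers, so relative uncertainties combine in quadrature:
  (2·δr/r)² = (2×0.0350)² = 0.00490;  (-3·δb/b)² = (-3×0.0950)² = 0.0812;  (2·δp/p)² = (2×0.0880)² = 0.0310;  (1·δz/z)² = (1×0.110)² = 0.0121
δQ/Q = √(0.129) = 0.359

0.359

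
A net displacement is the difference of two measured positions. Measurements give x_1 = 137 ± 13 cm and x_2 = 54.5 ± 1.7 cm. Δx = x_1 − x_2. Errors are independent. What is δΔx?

13.1 cm

Absolute uncertainties add in quadrature for a linear combination:
  (δx_1)² = 169;  (δx_2)² = 2.89
δΔx = √(172) = 13.1 cm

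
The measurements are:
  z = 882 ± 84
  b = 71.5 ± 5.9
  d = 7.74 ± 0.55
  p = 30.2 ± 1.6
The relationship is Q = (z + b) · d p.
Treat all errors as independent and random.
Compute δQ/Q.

0.125

Let u = z + b = 954. δu = √(δz² + δb²) = √(7060 + 34.8) = 84.2, so δu/u = 0.0883.
Q is then a monomial in u, d, p:
δQ/Q = √((δu/u)² + (1·δd/d)² + (1·δp/p)²) = √(0.00780 + 0.00505 + 0.00281) = 0.125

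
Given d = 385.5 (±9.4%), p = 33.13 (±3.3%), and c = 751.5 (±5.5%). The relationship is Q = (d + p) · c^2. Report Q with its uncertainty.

(2.364 ± 0.331) × 10^8

Let u = d + p = 418.6. δu = √(δd² + δp²) = √(1310 + 1.20) = 36.3, so δu/u = 0.0866.
Q is then a monomial in u, c:
δQ/Q = √((δu/u)² + (2·δc/c)²) = √(0.00750 + 0.0121) = 0.140
Q = 2.364e+08, so δQ = 0.140 × 2.364e+08 = 3.31e+07.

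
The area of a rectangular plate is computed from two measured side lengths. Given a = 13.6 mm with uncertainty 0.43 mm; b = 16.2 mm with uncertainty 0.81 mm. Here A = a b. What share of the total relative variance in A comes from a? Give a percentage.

28.6%

(δA/A)² = (1·δa/a)² + (1·δb/b)²
  a term: (1×0.0316)² = 0.001000
  b term: (1×0.0500)² = 0.00250
Total = 0.00350. Share from a = 0.001000/0.00350 = 0.286.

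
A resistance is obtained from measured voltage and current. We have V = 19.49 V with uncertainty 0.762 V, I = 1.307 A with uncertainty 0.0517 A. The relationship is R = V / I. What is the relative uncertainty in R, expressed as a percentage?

For a monomial R ∝ V, I^-1, fractional errors add in quadrature:
  (1·δV/V)² = (1×0.0391)² = 0.00153;  (-1·δI/I)² = (-1×0.0396)² = 0.00156
δR/R = √(0.00309) = 0.0556

5.56%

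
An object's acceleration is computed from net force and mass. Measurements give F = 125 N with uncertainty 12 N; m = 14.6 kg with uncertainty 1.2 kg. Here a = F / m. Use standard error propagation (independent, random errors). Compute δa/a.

0.126

For a monomial a ∝ F, m^-1, fractional errors add in quadrature:
  (1·δF/F)² = (1×0.0960)² = 0.00922;  (-1·δm/m)² = (-1×0.0822)² = 0.00676
δa/a = √(0.0160) = 0.126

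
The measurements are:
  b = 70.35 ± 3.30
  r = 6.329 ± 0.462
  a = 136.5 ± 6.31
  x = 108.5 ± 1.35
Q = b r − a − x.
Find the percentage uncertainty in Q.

Let p = b·r = 445.2. δp/p = √((1·δb/b)² + (1·δr/r)²) = √(0.00220 + 0.00533) = 0.0868, so δp = 38.6.
Q = p − a − x: δQ = √(δp² + δa² + δx²) = √(1490 + 39.8 + 1.82) = 39.2
Q = 200.2, so δQ/Q = 39.2/200.2 = 0.196.

19.6%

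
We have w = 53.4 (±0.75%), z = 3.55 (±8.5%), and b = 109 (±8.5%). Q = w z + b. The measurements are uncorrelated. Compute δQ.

Let p = w·z = 190. δp/p = √((1·δw/w)² + (1·δz/z)²) = √(5.62e-05 + 0.00723) = 0.0853, so δp = 16.2.
Q = p + b: δQ = √(δp² + δb²) = √(262 + 85.8) = 18.6

18.6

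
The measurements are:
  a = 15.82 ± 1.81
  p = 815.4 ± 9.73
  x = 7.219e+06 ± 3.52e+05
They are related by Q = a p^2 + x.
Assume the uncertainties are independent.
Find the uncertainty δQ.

Let w = a·p^2 = 1.052e+07. δw/w = √((1·δa/a)² + (2·δp/p)²) = √(0.0131 + 0.000570) = 0.117, so δw = 1.23e+06.
Q = w + x: δQ = √(δw² + δx²) = √(1.51e+12 + 1.24e+11) = 1.28e+06

1.28e+06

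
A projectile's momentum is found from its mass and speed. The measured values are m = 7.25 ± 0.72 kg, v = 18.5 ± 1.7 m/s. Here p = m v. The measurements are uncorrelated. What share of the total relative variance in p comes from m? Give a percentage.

(δp/p)² = (1·δm/m)² + (1·δv/v)²
  m term: (1×0.0993)² = 0.00986
  v term: (1×0.0919)² = 0.00844
Total = 0.0183. Share from m = 0.00986/0.0183 = 0.539.

53.9%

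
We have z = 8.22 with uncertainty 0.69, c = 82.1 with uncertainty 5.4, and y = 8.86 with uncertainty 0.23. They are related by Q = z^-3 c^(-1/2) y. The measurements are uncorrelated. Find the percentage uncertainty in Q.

Relative error in a monomial: (δQ/Q)² = Σ (nᵢ · δxᵢ/xᵢ)².
  (-3·δz/z)² = (-3×0.0839)² = 0.0634;  (−½·δc/c)² = (-0.5×0.0658)² = 0.00108;  (1·δy/y)² = (1×0.0260)² = 0.000674
δQ/Q = √(0.0652) = 0.255

25.5%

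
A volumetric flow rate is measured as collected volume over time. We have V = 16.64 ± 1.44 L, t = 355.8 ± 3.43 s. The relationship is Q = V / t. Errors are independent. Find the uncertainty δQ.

For a monomial Q ∝ V, t^-1, fractional errors add in quadrature:
  (1·δV/V)² = (1×0.0865)² = 0.00749;  (-1·δt/t)² = (-1×0.00964)² = 9.29e-05
δQ/Q = √(0.00758) = 0.0871
Q = 0.04677 L/s, so δQ = 0.0871 × 0.04677 = 0.00407 L/s.

0.00407 L/s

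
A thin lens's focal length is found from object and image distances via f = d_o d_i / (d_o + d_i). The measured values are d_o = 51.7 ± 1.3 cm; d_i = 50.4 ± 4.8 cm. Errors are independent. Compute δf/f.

∂f/∂d_o = (d_i/(d_o+d_i))² = 0.244;  ∂f/∂d_i = (d_o/(d_o+d_i))² = 0.256
δf = √((∂f/∂d_o · δd_o)² + (∂f/∂d_i · δd_i)²) = √(0.100 + 1.51) = 1.27 cm
f = 25.5 cm, so δf/f = 1.27/25.5 = 0.0498.

0.0498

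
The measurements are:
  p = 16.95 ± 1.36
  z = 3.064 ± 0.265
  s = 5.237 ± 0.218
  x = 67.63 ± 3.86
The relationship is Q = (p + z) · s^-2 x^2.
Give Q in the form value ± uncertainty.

Let u = p + z = 20.01. δu = √(δp² + δz²) = √(1.85 + 0.0702) = 1.39, so δu/u = 0.0692.
Q is then a monomial in u, s, x:
δQ/Q = √((δu/u)² + (-2·δs/s)² + (2·δx/x)²) = √(0.00479 + 0.00693 + 0.0130) = 0.157
Q = 3338, so δQ = 0.157 × 3338 = 525.

3338 ± 525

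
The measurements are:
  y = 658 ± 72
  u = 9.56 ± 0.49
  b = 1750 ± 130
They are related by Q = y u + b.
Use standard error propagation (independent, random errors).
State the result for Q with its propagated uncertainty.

8040 ± 771

Let p = y·u = 6290. δp/p = √((1·δy/y)² + (1·δu/u)²) = √(0.0120 + 0.00263) = 0.121, so δp = 760.
Q = p + b: δQ = √(δp² + δb²) = √(5.78e+05 + 16900) = 771
Q = 8040.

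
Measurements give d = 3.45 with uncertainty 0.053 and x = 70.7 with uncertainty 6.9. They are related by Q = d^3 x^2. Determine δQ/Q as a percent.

20.1%

Since Q is a product/quotient, work with relative uncertainties:
  (3·δd/d)² = (3×0.0154)² = 0.00212;  (2·δx/x)² = (2×0.0976)² = 0.0381
δQ/Q = √(0.0402) = 0.201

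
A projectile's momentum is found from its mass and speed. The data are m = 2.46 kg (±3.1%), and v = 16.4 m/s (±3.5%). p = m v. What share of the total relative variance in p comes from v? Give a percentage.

(δp/p)² = (1·δm/m)² + (1·δv/v)²
  m term: (1×0.0310)² = 0.000961
  v term: (1×0.0350)² = 0.00123
Total = 0.00219. Share from v = 0.00123/0.00219 = 0.560.

56.0%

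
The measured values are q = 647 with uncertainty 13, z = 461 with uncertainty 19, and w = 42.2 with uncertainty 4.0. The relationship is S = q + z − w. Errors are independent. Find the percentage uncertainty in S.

Each term contributes (cᵢ δxᵢ)² to (δS)²:
  (δq)² = 169;  (δz)² = 361;  (δw)² = 16.0
δS = √(546) = 23.4
S = 1070, so δS/S = 23.4/1070 = 0.0219.

2.19%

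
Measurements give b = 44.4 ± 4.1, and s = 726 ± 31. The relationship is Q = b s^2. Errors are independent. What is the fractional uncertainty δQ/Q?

Since Q is a product/quotient, work with relative uncertainties:
  (1·δb/b)² = (1×0.0923)² = 0.00853;  (2·δs/s)² = (2×0.0427)² = 0.00729
δQ/Q = √(0.0158) = 0.126

0.126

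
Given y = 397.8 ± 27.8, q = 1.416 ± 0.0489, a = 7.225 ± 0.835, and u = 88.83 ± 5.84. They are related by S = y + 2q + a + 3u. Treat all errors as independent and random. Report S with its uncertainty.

For a sum/difference, combine absolute errors in quadrature:
  (δy)² = 773;  (2·δq)² = 0.00956;  (δa)² = 0.697;  (3·δu)² = 307
δS = √(1080) = 32.9
S = 674.3.

674.3 ± 32.9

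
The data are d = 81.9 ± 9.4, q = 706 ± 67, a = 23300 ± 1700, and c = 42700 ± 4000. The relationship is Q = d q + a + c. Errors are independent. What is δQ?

Let p = d·q = 57800. δp/p = √((1·δd/d)² + (1·δq/q)²) = √(0.0132 + 0.00901) = 0.149, so δp = 8610.
Q = p + a + c: δQ = √(δp² + δa² + δc²) = √(7.42e+07 + 2.89e+06 + 1.6e+07) = 9650

9650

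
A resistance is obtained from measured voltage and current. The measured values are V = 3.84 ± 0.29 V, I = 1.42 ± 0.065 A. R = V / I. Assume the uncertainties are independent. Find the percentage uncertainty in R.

8.83%

Relative error in a monomial: (δR/R)² = Σ (nᵢ · δxᵢ/xᵢ)².
  (1·δV/V)² = (1×0.0755)² = 0.00570;  (-1·δI/I)² = (-1×0.0458)² = 0.00210
δR/R = √(0.00780) = 0.0883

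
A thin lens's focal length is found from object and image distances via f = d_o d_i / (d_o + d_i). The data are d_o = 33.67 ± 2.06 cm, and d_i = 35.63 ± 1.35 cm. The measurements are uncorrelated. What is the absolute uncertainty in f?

0.631 cm

∂f/∂d_o = (d_i/(d_o+d_i))² = 0.264;  ∂f/∂d_i = (d_o/(d_o+d_i))² = 0.236
δf = √((∂f/∂d_o · δd_o)² + (∂f/∂d_i · δd_i)²) = √(0.297 + 0.102) = 0.631 cm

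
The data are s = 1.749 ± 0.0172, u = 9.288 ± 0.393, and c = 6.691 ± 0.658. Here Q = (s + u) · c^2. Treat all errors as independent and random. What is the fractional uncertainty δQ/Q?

Let w = s + u = 11.04. δw = √(δs² + δu²) = √(0.000296 + 0.154) = 0.393, so δw/w = 0.0356.
Q is then a monomial in w, c:
δQ/Q = √((δw/w)² + (2·δc/c)²) = √(0.00127 + 0.0387) = 0.200

0.200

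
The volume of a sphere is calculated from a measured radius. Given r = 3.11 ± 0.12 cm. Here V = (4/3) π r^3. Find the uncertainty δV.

14.6 cm^3

V ∝ r^3, so δV/V = |3| · δr/r = 3 × 0.0386 = 0.116.
V = 126 cm^3, so δV = 0.116 × 126 = 14.6 cm^3.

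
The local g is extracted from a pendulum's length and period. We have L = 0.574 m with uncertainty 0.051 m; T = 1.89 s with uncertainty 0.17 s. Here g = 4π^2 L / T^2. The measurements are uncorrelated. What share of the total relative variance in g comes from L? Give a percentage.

(δg/g)² = (1·δL/L)² + (-2·δT/T)²
  L term: (1×0.0889)² = 0.00789
  T term: (-2×0.0899)² = 0.0324
Total = 0.0403. Share from L = 0.00789/0.0403 = 0.196.

19.6%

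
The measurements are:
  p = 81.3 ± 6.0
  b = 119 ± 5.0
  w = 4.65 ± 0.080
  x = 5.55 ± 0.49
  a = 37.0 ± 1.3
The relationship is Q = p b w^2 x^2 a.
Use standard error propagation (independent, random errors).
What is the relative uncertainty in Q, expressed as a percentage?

Relative error in a monomial: (δQ/Q)² = Σ (nᵢ · δxᵢ/xᵢ)².
  (1·δp/p)² = (1×0.0738)² = 0.00545;  (1·δb/b)² = (1×0.0420)² = 0.00177;  (2·δw/w)² = (2×0.0172)² = 0.00118;  (2·δx/x)² = (2×0.0883)² = 0.0312;  (1·δa/a)² = (1×0.0351)² = 0.00123
δQ/Q = √(0.0408) = 0.202

20.2%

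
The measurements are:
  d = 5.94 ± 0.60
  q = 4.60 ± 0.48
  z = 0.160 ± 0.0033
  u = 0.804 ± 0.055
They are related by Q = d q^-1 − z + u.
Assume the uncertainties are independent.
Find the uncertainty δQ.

Let p = d·q^-1 = 1.29. δp/p = √((1·δd/d)² + (-1·δq/q)²) = √(0.0102 + 0.0109) = 0.145, so δp = 0.188.
Q = p − z + u: δQ = √(δp² + δz² + δu²) = √(0.0352 + 1.09e-05 + 0.00302) = 0.195

0.195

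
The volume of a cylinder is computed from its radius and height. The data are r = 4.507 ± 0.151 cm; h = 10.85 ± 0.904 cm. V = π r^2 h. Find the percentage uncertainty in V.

Products/powers → add relative errors in quadrature, weighted by exponent:
  (2·δr/r)² = (2×0.0335)² = 0.00449;  (1·δh/h)² = (1×0.0833)² = 0.00694
δV/V = √(0.0114) = 0.107

10.7%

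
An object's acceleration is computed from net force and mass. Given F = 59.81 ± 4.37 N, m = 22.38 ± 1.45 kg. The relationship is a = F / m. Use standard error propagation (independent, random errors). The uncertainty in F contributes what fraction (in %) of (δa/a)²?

(δa/a)² = (1·δF/F)² + (-1·δm/m)²
  F term: (1×0.0731)² = 0.00534
  m term: (-1×0.0648)² = 0.00420
Total = 0.00954. Share from F = 0.00534/0.00954 = 0.560.

56.0%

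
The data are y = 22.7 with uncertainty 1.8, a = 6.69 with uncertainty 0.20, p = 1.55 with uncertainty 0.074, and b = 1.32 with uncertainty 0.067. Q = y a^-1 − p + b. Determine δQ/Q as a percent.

Let w = y·a^-1 = 3.39. δw/w = √((1·δy/y)² + (-1·δa/a)²) = √(0.00629 + 0.000894) = 0.0847, so δw = 0.288.
Q = w − p + b: δQ = √(δw² + δp² + δb²) = √(0.0827 + 0.00548 + 0.00449) = 0.304
Q = 3.16, so δQ/Q = 0.304/3.16 = 0.0962.

9.62%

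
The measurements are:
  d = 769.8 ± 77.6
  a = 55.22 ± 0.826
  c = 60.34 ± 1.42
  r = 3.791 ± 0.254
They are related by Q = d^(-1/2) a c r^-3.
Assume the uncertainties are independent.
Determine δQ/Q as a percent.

Products/powers → add relative errors in quadrature, weighted by exponent:
  (−½·δd/d)² = (-0.5×0.101)² = 0.00254;  (1·δa/a)² = (1×0.0150)² = 0.000224;  (1·δc/c)² = (1×0.0235)² = 0.000554;  (-3·δr/r)² = (-3×0.0670)² = 0.0404
δQ/Q = √(0.0437) = 0.209

20.9%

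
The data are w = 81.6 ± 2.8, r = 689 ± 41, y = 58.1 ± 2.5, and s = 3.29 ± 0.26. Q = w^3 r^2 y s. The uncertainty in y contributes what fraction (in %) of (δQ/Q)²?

5.63%

(δQ/Q)² = (3·δw/w)² + (2·δr/r)² + (1·δy/y)² + (1·δs/s)²
  w term: (3×0.0343)² = 0.0106
  r term: (2×0.0595)² = 0.0142
  y term: (1×0.0430)² = 0.00185
  s term: (1×0.0790)² = 0.00625
Total = 0.0329. Share from y = 0.00185/0.0329 = 0.0563.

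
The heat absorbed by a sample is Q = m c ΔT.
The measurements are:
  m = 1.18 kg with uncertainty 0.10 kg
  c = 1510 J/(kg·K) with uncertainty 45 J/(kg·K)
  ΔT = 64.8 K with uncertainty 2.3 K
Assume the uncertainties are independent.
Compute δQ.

11200 J

Each factor contributes (exponent × relative error)² to (δQ/Q)²:
  (1·δm/m)² = (1×0.0847)² = 0.00718;  (1·δc/c)² = (1×0.0298)² = 0.000888;  (1·δΔT/ΔT)² = (1×0.0355)² = 0.00126
δQ/Q = √(0.00933) = 0.0966
Q = 1.15e+05 J, so δQ = 0.0966 × 1.15e+05 = 11200 J.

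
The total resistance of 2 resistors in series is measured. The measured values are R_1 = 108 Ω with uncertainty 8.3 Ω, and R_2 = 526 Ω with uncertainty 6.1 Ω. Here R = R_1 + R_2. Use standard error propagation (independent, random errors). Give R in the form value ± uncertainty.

634 ± 10.3 Ω

Sums and differences: (δR)² = Σ (cᵢ δxᵢ)².
  (δR_1)² = 68.9;  (δR_2)² = 37.2
δR = √(106) = 10.3 Ω
R = 634 Ω.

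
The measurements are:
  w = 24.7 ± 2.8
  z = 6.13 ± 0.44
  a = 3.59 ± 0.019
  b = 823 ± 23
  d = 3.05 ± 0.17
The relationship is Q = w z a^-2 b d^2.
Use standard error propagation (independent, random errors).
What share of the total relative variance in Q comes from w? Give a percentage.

(δQ/Q)² = (1·δw/w)² + (1·δz/z)² + (-2·δa/a)² + (1·δb/b)² + (2·δd/d)²
  w term: (1×0.113)² = 0.0129
  z term: (1×0.0718)² = 0.00515
  a term: (-2×0.00529)² = 0.000112
  b term: (1×0.0279)² = 0.000781
  d term: (2×0.0557)² = 0.0124
Total = 0.0313. Share from w = 0.0129/0.0313 = 0.410.

41.0%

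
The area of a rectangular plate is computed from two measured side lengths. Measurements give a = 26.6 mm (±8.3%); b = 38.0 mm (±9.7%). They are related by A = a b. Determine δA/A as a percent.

A is a product of powers, so relative uncertainties combine in quadrature:
  (1·δa/a)² = (1×0.0830)² = 0.00689;  (1·δb/b)² = (1×0.0970)² = 0.00941
δA/A = √(0.0163) = 0.128

12.8%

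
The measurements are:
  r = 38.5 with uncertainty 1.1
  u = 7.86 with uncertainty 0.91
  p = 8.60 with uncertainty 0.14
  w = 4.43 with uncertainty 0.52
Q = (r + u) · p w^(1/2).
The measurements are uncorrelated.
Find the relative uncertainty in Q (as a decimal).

Let h = r + u = 46.4. δh = √(δr² + δu²) = √(1.21 + 0.828) = 1.43, so δh/h = 0.0308.
Q is then a monomial in h, p, w:
δQ/Q = √((δh/h)² + (1·δp/p)² + (½·δw/w)²) = √(0.000948 + 0.000265 + 0.00344) = 0.0682

0.0682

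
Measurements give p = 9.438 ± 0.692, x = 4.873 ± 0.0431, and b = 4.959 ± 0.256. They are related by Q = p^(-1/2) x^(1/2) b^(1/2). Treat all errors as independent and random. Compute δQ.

Since Q is a product/quotient, work with relative uncertainties:
  (−½·δp/p)² = (-0.5×0.0733)² = 0.00134;  (½·δx/x)² = (0.5×0.00884)² = 1.96e-05;  (½·δb/b)² = (0.5×0.0516)² = 0.000666
δQ/Q = √(0.00203) = 0.0451
Q = 1.600, so δQ = 0.0451 × 1.600 = 0.0721.

0.0721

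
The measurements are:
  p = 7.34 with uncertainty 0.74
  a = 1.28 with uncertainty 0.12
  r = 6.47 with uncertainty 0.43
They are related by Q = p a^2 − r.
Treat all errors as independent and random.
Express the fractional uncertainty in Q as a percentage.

Let w = p·a^2 = 12.0. δw/w = √((1·δp/p)² + (2·δa/a)²) = √(0.0102 + 0.0352) = 0.213, so δw = 2.56.
Q = w − r: δQ = √(δw² + δr²) = √(6.55 + 0.185) = 2.60
Q = 5.56, so δQ/Q = 2.60/5.56 = 0.467.

46.7%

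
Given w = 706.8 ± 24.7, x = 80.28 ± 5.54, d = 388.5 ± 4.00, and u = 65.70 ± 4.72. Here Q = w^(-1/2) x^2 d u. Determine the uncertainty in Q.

Relative error in a monomial: (δQ/Q)² = Σ (nᵢ · δxᵢ/xᵢ)².
  (−½·δw/w)² = (-0.5×0.0349)² = 0.000305;  (2·δx/x)² = (2×0.0690)² = 0.0190;  (1·δd/d)² = (1×0.0103)² = 0.000106;  (1·δu/u)² = (1×0.0718)² = 0.00516
δQ/Q = √(0.0246) = 0.157
Q = 6.188e+06, so δQ = 0.157 × 6.188e+06 = 9.71e+05.

9.71e+05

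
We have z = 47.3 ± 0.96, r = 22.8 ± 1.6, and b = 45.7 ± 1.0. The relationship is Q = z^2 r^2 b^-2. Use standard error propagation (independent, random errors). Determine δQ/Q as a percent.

15.3%

Q is a product of powers, so relative uncertainties combine in quadrature:
  (2·δz/z)² = (2×0.0203)² = 0.00165;  (2·δr/r)² = (2×0.0702)² = 0.0197;  (-2·δb/b)² = (-2×0.0219)² = 0.00192
δQ/Q = √(0.0233) = 0.153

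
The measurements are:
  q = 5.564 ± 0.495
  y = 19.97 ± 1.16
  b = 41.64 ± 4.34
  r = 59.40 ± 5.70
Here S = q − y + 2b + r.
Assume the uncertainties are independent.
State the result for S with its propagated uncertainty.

128.3 ± 10.5

Absolute uncertainties add in quadrature for a linear combination:
  (δq)² = 0.245;  (δy)² = 1.35;  (2·δb)² = 75.3;  (δr)² = 32.5
δS = √(109) = 10.5
S = 128.3.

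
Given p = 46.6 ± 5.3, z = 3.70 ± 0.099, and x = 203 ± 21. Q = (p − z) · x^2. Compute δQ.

Let u = p − z = 42.9. δu = √(δp² + δz²) = √(28.1 + 0.00980) = 5.30, so δu/u = 0.124.
Q is then a monomial in u, x:
δQ/Q = √((δu/u)² + (2·δx/x)²) = √(0.0153 + 0.0428) = 0.241
Q = 1.77e+06, so δQ = 0.241 × 1.77e+06 = 4.26e+05.

4.26e+05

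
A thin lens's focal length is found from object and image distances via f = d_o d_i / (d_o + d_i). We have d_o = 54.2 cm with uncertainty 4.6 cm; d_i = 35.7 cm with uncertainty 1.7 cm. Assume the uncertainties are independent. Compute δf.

0.953 cm

∂f/∂d_o = (d_i/(d_o+d_i))² = 0.158;  ∂f/∂d_i = (d_o/(d_o+d_i))² = 0.363
δf = √((∂f/∂d_o · δd_o)² + (∂f/∂d_i · δd_i)²) = √(0.526 + 0.382) = 0.953 cm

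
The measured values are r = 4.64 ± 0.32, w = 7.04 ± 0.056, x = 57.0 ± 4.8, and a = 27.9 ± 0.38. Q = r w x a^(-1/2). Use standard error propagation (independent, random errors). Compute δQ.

38.5

Each factor contributes (exponent × relative error)² to (δQ/Q)²:
  (1·δr/r)² = (1×0.0690)² = 0.00476;  (1·δw/w)² = (1×0.00795)² = 6.33e-05;  (1·δx/x)² = (1×0.0842)² = 0.00709;  (−½·δa/a)² = (-0.5×0.0136)² = 4.64e-05
δQ/Q = √(0.0120) = 0.109
Q = 353, so δQ = 0.109 × 353 = 38.5.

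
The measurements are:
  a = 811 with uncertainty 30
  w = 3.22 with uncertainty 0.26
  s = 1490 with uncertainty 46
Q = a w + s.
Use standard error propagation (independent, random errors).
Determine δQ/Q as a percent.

Let p = a·w = 2610. δp/p = √((1·δa/a)² + (1·δw/w)²) = √(0.00137 + 0.00652) = 0.0888, so δp = 232.
Q = p + s: δQ = √(δp² + δs²) = √(53800 + 2120) = 236
Q = 4100, so δQ/Q = 236/4100 = 0.0577.

5.77%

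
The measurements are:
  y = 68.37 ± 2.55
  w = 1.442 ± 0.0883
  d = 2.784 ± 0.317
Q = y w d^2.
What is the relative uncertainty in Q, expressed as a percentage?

Each factor contributes (exponent × relative error)² to (δQ/Q)²:
  (1·δy/y)² = (1×0.0373)² = 0.00139;  (1·δw/w)² = (1×0.0612)² = 0.00375;  (2·δd/d)² = (2×0.114)² = 0.0519
δQ/Q = √(0.0570) = 0.239

23.9%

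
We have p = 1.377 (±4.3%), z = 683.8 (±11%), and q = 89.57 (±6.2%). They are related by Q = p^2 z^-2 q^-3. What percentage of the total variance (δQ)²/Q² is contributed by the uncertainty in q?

(δQ/Q)² = (2·δp/p)² + (-2·δz/z)² + (-3·δq/q)²
  p term: (2×0.0430)² = 0.00740
  z term: (-2×0.110)² = 0.0484
  q term: (-3×0.0620)² = 0.0346
Total = 0.0904. Share from q = 0.0346/0.0904 = 0.383.

38.3%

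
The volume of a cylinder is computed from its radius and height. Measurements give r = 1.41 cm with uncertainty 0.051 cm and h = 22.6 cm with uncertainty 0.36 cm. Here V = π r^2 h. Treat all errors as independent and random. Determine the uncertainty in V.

Since V is a product/quotient, work with relative uncertainties:
  (2·δr/r)² = (2×0.0362)² = 0.00523;  (1·δh/h)² = (1×0.0159)² = 0.000254
δV/V = √(0.00549) = 0.0741
V = 141 cm^3, so δV = 0.0741 × 141 = 10.5 cm^3.

10.5 cm^3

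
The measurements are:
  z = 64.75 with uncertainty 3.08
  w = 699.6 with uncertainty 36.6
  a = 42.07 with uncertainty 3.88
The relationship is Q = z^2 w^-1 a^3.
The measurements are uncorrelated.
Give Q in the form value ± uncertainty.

(4.462 ± 1.33) × 10^5

For a monomial Q ∝ z^2, w^-1, a^3, fractional errors add in quadrature:
  (2·δz/z)² = (2×0.0476)² = 0.00905;  (-1·δw/w)² = (-1×0.0523)² = 0.00274;  (3·δa/a)² = (3×0.0922)² = 0.0766
δQ/Q = √(0.0883) = 0.297
Q = 446200, so δQ = 0.297 × 446200 = 1.33e+05.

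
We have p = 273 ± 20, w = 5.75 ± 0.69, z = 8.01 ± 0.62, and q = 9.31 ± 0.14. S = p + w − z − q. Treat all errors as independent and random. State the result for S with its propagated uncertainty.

Sums and differences: (δS)² = Σ (cᵢ δxᵢ)².
  (δp)² = 400;  (δw)² = 0.476;  (δz)² = 0.384;  (δq)² = 0.0196
δS = √(401) = 20.0
S = 261.

261 ± 20.0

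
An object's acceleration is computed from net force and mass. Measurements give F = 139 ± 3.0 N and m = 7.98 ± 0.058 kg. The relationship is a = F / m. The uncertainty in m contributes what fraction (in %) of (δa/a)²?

10.2%

(δa/a)² = (1·δF/F)² + (-1·δm/m)²
  F term: (1×0.0216)² = 0.000466
  m term: (-1×0.00727)² = 5.28e-05
Total = 0.000519. Share from m = 5.28e-05/0.000519 = 0.102.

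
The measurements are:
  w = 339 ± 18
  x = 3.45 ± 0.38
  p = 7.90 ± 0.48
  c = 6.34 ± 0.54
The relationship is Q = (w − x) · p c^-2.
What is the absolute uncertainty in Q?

Let u = w − x = 336. δu = √(δw² + δx²) = √(324 + 0.144) = 18.0, so δu/u = 0.0537.
Q is then a monomial in u, p, c:
δQ/Q = √((δu/u)² + (1·δp/p)² + (-2·δc/c)²) = √(0.00288 + 0.00369 + 0.0290) = 0.189
Q = 65.9, so δQ = 0.189 × 65.9 = 12.4.

12.4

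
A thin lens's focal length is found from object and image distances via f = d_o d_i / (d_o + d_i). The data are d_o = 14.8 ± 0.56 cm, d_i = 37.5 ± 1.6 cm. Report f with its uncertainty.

10.6 ± 0.315 cm

∂f/∂d_o = (d_i/(d_o+d_i))² = 0.514;  ∂f/∂d_i = (d_o/(d_o+d_i))² = 0.0801
δf = √((∂f/∂d_o · δd_o)² + (∂f/∂d_i · δd_i)²) = √(0.0829 + 0.0164) = 0.315 cm
f = 10.6 cm.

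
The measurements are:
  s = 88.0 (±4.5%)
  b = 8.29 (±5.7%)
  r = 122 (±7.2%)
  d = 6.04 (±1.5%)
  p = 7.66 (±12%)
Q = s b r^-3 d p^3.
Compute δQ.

Since Q is a product/quotient, work with relative uncertainties:
  (1·δs/s)² = (1×0.0450)² = 0.00202;  (1·δb/b)² = (1×0.0570)² = 0.00325;  (-3·δr/r)² = (-3×0.0720)² = 0.0467;  (1·δd/d)² = (1×0.0150)² = 0.000225;  (3·δp/p)² = (3×0.120)² = 0.130
δQ/Q = √(0.182) = 0.426
Q = 1.09, so δQ = 0.426 × 1.09 = 0.465.

0.465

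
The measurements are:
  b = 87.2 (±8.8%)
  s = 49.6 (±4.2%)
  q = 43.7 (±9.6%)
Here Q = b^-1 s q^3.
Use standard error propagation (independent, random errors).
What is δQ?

14400

For a monomial Q ∝ b^-1, s, q^3, fractional errors add in quadrature:
  (-1·δb/b)² = (-1×0.0880)² = 0.00774;  (1·δs/s)² = (1×0.0420)² = 0.00176;  (3·δq/q)² = (3×0.0960)² = 0.0829
δQ/Q = √(0.0925) = 0.304
Q = 47500, so δQ = 0.304 × 47500 = 14400.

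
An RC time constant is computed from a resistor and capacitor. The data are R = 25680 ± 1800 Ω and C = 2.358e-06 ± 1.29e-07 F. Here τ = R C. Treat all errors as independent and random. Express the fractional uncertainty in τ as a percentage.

8.89%

τ is a product of powers, so relative uncertainties combine in quadrature:
  (1·δR/R)² = (1×0.0701)² = 0.00491;  (1·δC/C)² = (1×0.0547)² = 0.00299
δτ/τ = √(0.00791) = 0.0889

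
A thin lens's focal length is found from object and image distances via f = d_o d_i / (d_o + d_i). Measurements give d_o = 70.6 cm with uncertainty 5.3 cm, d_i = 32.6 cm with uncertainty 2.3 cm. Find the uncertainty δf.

1.20 cm

∂f/∂d_o = (d_i/(d_o+d_i))² = 0.0998;  ∂f/∂d_i = (d_o/(d_o+d_i))² = 0.468
δf = √((∂f/∂d_o · δd_o)² + (∂f/∂d_i · δd_i)²) = √(0.280 + 1.16) = 1.20 cm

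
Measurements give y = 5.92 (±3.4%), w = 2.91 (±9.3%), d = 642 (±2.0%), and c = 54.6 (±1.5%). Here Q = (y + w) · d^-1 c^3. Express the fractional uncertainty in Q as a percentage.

Let u = y + w = 8.83. δu = √(δy² + δw²) = √(0.0405 + 0.0732) = 0.337, so δu/u = 0.0382.
Q is then a monomial in u, d, c:
δQ/Q = √((δu/u)² + (-1·δd/d)² + (3·δc/c)²) = √(0.00146 + 0.000400 + 0.00202) = 0.0623

6.23%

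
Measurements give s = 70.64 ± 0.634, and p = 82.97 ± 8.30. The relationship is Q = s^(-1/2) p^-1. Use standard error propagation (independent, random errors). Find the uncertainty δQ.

Products/powers → add relative errors in quadrature, weighted by exponent:
  (−½·δs/s)² = (-0.5×0.00898)² = 2.01e-05;  (-1·δp/p)² = (-1×0.100)² = 0.0100
δQ/Q = √(0.0100) = 0.100
Q = 0.001434, so δQ = 0.100 × 0.001434 = 0.000144.

0.000144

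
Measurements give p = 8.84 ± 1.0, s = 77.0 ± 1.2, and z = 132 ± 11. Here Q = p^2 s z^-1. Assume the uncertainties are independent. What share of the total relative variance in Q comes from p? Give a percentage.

(δQ/Q)² = (2·δp/p)² + (1·δs/s)² + (-1·δz/z)²
  p term: (2×0.113)² = 0.0512
  s term: (1×0.0156)² = 0.000243
  z term: (-1×0.0833)² = 0.00694
Total = 0.0584. Share from p = 0.0512/0.0584 = 0.877.

87.7%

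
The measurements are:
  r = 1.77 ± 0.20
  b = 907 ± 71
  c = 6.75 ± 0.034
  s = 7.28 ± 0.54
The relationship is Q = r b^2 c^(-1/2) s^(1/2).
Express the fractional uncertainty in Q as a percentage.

Products/powers → add relative errors in quadrature, weighted by exponent:
  (1·δr/r)² = (1×0.113)² = 0.0128;  (2·δb/b)² = (2×0.0783)² = 0.0245;  (−½·δc/c)² = (-0.5×0.00504)² = 6.34e-06;  (½·δs/s)² = (0.5×0.0742)² = 0.00138
δQ/Q = √(0.0387) = 0.197

19.7%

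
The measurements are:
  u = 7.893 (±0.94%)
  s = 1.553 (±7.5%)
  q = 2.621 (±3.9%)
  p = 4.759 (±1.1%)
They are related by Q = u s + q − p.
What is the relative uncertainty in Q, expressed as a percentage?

9.23%

Let w = u·s = 12.26. δw/w = √((1·δu/u)² + (1·δs/s)²) = √(8.84e-05 + 0.00562) = 0.0756, so δw = 0.927.
Q = w + q − p: δQ = √(δw² + δq² + δp²) = √(0.858 + 0.0104 + 0.00274) = 0.934
Q = 10.12, so δQ/Q = 0.934/10.12 = 0.0923.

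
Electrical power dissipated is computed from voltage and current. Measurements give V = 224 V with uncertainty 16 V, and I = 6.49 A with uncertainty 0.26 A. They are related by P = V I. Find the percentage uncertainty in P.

Relative error in a monomial: (δP/P)² = Σ (nᵢ · δxᵢ/xᵢ)².
  (1·δV/V)² = (1×0.0714)² = 0.00510;  (1·δI/I)² = (1×0.0401)² = 0.00160
δP/P = √(0.00671) = 0.0819

8.19%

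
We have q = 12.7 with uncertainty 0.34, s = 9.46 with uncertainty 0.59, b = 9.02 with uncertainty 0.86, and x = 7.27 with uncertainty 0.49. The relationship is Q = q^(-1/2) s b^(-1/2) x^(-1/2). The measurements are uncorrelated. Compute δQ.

Each factor contributes (exponent × relative error)² to (δQ/Q)²:
  (−½·δq/q)² = (-0.5×0.0268)² = 0.000179;  (1·δs/s)² = (1×0.0624)² = 0.00389;  (−½·δb/b)² = (-0.5×0.0953)² = 0.00227;  (−½·δx/x)² = (-0.5×0.0674)² = 0.00114
δQ/Q = √(0.00748) = 0.0865
Q = 0.328, so δQ = 0.0865 × 0.328 = 0.0283.

0.0283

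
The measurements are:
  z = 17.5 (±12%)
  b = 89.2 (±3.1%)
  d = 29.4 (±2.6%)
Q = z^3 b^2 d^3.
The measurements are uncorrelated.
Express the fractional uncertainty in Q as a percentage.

Relative error in a monomial: (δQ/Q)² = Σ (nᵢ · δxᵢ/xᵢ)².
  (3·δz/z)² = (3×0.120)² = 0.130;  (2·δb/b)² = (2×0.0310)² = 0.00384;  (3·δd/d)² = (3×0.0260)² = 0.00608
δQ/Q = √(0.140) = 0.374

37.4%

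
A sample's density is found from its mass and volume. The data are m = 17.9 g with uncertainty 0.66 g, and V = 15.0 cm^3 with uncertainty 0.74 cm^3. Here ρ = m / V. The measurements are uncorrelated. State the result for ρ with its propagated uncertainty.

Since ρ is a product/quotient, work with relative uncertainties:
  (1·δm/m)² = (1×0.0369)² = 0.00136;  (-1·δV/V)² = (-1×0.0493)² = 0.00243
δρ/ρ = √(0.00379) = 0.0616
ρ = 1.19 g/cm^3, so δρ = 0.0616 × 1.19 = 0.0735 g/cm^3.

1.19 ± 0.0735 g/cm^3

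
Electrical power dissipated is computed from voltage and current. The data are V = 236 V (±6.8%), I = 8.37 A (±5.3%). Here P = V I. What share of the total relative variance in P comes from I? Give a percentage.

37.8%

(δP/P)² = (1·δV/V)² + (1·δI/I)²
  V term: (1×0.0680)² = 0.00462
  I term: (1×0.0530)² = 0.00281
Total = 0.00743. Share from I = 0.00281/0.00743 = 0.378.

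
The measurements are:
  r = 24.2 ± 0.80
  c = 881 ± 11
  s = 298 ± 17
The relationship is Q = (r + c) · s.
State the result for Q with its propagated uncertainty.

Let u = r + c = 905. δu = √(δr² + δc²) = √(0.640 + 121) = 11.0, so δu/u = 0.0122.
Q is then a monomial in u, s:
δQ/Q = √((δu/u)² + (1·δs/s)²) = √(0.000148 + 0.00325) = 0.0583
Q = 2.7e+05, so δQ = 0.0583 × 2.7e+05 = 15700.

(2.70 ± 0.157) × 10^5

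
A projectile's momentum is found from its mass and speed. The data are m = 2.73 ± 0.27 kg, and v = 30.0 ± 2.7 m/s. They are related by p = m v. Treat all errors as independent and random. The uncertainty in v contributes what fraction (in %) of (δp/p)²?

(δp/p)² = (1·δm/m)² + (1·δv/v)²
  m term: (1×0.0989)² = 0.00978
  v term: (1×0.0900)² = 0.00810
Total = 0.0179. Share from v = 0.00810/0.0179 = 0.453.

45.3%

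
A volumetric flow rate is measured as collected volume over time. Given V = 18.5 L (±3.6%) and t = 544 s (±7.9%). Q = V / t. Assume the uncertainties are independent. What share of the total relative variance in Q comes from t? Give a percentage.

82.8%

(δQ/Q)² = (1·δV/V)² + (-1·δt/t)²
  V term: (1×0.0360)² = 0.00130
  t term: (-1×0.0790)² = 0.00624
Total = 0.00754. Share from t = 0.00624/0.00754 = 0.828.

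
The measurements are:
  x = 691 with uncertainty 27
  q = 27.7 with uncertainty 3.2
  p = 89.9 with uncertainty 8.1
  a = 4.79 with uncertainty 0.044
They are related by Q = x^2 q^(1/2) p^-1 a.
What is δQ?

Each factor contributes (exponent × relative error)² to (δQ/Q)²:
  (2·δx/x)² = (2×0.0391)² = 0.00611;  (½·δq/q)² = (0.5×0.116)² = 0.00334;  (-1·δp/p)² = (-1×0.0901)² = 0.00812;  (1·δa/a)² = (1×0.00919)² = 8.44e-05
δQ/Q = √(0.0176) = 0.133
Q = 1.34e+05, so δQ = 0.133 × 1.34e+05 = 17800.

17800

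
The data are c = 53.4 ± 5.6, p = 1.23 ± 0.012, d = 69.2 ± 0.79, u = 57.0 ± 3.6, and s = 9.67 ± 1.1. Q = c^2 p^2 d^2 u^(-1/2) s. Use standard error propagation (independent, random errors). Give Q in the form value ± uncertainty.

(2.65 ± 0.642) × 10^7

Relative error in a monomial: (δQ/Q)² = Σ (nᵢ · δxᵢ/xᵢ)².
  (2·δc/c)² = (2×0.105)² = 0.0440;  (2·δp/p)² = (2×0.00976)² = 0.000381;  (2·δd/d)² = (2×0.0114)² = 0.000521;  (−½·δu/u)² = (-0.5×0.0632)² = 0.000997;  (1·δs/s)² = (1×0.114)² = 0.0129
δQ/Q = √(0.0588) = 0.243
Q = 2.65e+07, so δQ = 0.243 × 2.65e+07 = 6.42e+06.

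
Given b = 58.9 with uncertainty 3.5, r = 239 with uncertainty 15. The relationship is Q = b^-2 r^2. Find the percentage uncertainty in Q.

17.3%

Each factor contributes (exponent × relative error)² to (δQ/Q)²:
  (-2·δb/b)² = (-2×0.0594)² = 0.0141;  (2·δr/r)² = (2×0.0628)² = 0.0158
δQ/Q = √(0.0299) = 0.173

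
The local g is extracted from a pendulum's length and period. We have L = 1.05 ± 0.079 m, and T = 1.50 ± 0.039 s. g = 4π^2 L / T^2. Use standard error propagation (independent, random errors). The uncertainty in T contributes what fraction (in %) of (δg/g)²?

(δg/g)² = (1·δL/L)² + (-2·δT/T)²
  L term: (1×0.0752)² = 0.00566
  T term: (-2×0.0260)² = 0.00270
Total = 0.00836. Share from T = 0.00270/0.00836 = 0.323.

32.3%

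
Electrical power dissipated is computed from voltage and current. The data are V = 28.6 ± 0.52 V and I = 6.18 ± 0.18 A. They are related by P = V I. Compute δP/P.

Products/powers → add relative errors in quadrature, weighted by exponent:
  (1·δV/V)² = (1×0.0182)² = 0.000331;  (1·δI/I)² = (1×0.0291)² = 0.000848
δP/P = √(0.00118) = 0.0343

0.0343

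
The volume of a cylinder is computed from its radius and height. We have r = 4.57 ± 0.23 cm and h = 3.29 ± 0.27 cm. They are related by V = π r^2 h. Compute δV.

28.0 cm^3

For a monomial V ∝ r^2, h, fractional errors add in quadrature:
  (2·δr/r)² = (2×0.0503)² = 0.0101;  (1·δh/h)² = (1×0.0821)² = 0.00673
δV/V = √(0.0169) = 0.130
V = 216 cm^3, so δV = 0.130 × 216 = 28.0 cm^3.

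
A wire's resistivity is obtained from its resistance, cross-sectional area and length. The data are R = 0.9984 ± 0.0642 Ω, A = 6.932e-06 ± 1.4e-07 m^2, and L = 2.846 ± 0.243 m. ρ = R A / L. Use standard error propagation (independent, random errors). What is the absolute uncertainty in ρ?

2.65e-07 Ω·m

Relative error in a monomial: (δρ/ρ)² = Σ (nᵢ · δxᵢ/xᵢ)².
  (1·δR/R)² = (1×0.0643)² = 0.00413;  (1·δA/A)² = (1×0.0202)² = 0.000408;  (-1·δL/L)² = (-1×0.0854)² = 0.00729
δρ/ρ = √(0.0118) = 0.109
ρ = 2.432e-06 Ω·m, so δρ = 0.109 × 2.432e-06 = 2.65e-07 Ω·m.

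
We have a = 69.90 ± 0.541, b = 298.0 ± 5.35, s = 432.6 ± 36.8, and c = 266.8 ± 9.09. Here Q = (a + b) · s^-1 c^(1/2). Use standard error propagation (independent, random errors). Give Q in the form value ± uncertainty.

13.89 ± 1.22

Let u = a + b = 367.9. δu = √(δa² + δb²) = √(0.293 + 28.6) = 5.38, so δu/u = 0.0146.
Q is then a monomial in u, s, c:
δQ/Q = √((δu/u)² + (-1·δs/s)² + (½·δc/c)²) = √(0.000214 + 0.00724 + 0.000290) = 0.0880
Q = 13.89, so δQ = 0.0880 × 13.89 = 1.22.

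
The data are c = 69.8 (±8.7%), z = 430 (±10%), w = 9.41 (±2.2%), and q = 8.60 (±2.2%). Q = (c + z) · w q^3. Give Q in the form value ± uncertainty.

Let u = c + z = 500. δu = √(δc² + δz²) = √(36.9 + 1850) = 43.4, so δu/u = 0.0869.
Q is then a monomial in u, w, q:
δQ/Q = √((δu/u)² + (1·δw/w)² + (3·δq/q)²) = √(0.00755 + 0.000484 + 0.00436) = 0.111
Q = 2.99e+06, so δQ = 0.111 × 2.99e+06 = 3.33e+05.

(2.99 ± 0.333) × 10^6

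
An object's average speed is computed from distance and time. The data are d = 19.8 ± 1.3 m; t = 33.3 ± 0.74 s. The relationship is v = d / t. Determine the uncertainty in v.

v is a product of powers, so relative uncertainties combine in quadrature:
  (1·δd/d)² = (1×0.0657)² = 0.00431;  (-1·δt/t)² = (-1×0.0222)² = 0.000494
δv/v = √(0.00480) = 0.0693
v = 0.595 m/s, so δv = 0.0693 × 0.595 = 0.0412 m/s.

0.0412 m/s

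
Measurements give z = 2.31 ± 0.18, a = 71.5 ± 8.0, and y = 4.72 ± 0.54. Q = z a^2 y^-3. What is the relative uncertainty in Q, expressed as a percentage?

41.7%

For a monomial Q ∝ z, a^2, y^-3, fractional errors add in quadrature:
  (1·δz/z)² = (1×0.0779)² = 0.00607;  (2·δa/a)² = (2×0.112)² = 0.0501;  (-3·δy/y)² = (-3×0.114)² = 0.118
δQ/Q = √(0.174) = 0.417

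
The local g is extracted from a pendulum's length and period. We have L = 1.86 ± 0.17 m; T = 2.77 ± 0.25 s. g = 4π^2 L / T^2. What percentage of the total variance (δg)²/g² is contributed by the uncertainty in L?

20.4%

(δg/g)² = (1·δL/L)² + (-2·δT/T)²
  L term: (1×0.0914)² = 0.00835
  T term: (-2×0.0903)² = 0.0326
Total = 0.0409. Share from L = 0.00835/0.0409 = 0.204.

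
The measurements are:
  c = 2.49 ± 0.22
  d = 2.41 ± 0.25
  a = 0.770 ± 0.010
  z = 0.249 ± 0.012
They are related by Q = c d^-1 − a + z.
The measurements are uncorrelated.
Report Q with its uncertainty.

Let p = c·d^-1 = 1.03. δp/p = √((1·δc/c)² + (-1·δd/d)²) = √(0.00781 + 0.0108) = 0.136, so δp = 0.141.
Q = p − a + z: δQ = √(δp² + δa² + δz²) = √(0.0198 + 0.000100 + 0.000144) = 0.142
Q = 0.512.

0.512 ± 0.142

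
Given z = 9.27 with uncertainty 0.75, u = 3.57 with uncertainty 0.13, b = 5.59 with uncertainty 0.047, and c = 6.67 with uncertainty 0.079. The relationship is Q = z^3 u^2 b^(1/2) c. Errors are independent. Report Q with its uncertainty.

(1.60 ± 0.406) × 10^5

Each factor contributes (exponent × relative error)² to (δQ/Q)²:
  (3·δz/z)² = (3×0.0809)² = 0.0589;  (2·δu/u)² = (2×0.0364)² = 0.00530;  (½·δb/b)² = (0.5×0.00841)² = 1.77e-05;  (1·δc/c)² = (1×0.0118)² = 0.000140
δQ/Q = √(0.0644) = 0.254
Q = 1.6e+05, so δQ = 0.254 × 1.6e+05 = 40600.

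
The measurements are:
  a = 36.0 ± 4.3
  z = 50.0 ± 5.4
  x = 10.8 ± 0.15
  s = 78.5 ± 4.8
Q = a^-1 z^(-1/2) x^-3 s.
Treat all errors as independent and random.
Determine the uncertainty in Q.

Since Q is a product/quotient, work with relative uncertainties:
  (-1·δa/a)² = (-1×0.119)² = 0.0143;  (−½·δz/z)² = (-0.5×0.108)² = 0.00292;  (-3·δx/x)² = (-3×0.0139)² = 0.00174;  (1·δs/s)² = (1×0.0611)² = 0.00374
δQ/Q = √(0.0227) = 0.151
Q = 0.000245, so δQ = 0.151 × 0.000245 = 3.68e-05.

3.68e-05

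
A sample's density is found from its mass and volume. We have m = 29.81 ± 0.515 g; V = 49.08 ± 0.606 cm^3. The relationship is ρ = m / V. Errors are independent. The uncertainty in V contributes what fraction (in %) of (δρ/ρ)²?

33.8%

(δρ/ρ)² = (1·δm/m)² + (-1·δV/V)²
  m term: (1×0.0173)² = 0.000298
  V term: (-1×0.0123)² = 0.000152
Total = 0.000451. Share from V = 0.000152/0.000451 = 0.338.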